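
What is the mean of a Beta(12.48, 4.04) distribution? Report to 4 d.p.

The Beta mean is α/(α+β) = 12.48/(12.48+4.04) = 0.7554.

0.7554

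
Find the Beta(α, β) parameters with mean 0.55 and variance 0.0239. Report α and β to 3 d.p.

α = 5.146, β = 4.210

Let s = α+β. The Beta variance is μ(1−μ)/(s+1).
So s+1 = μ(1−μ)/σ² = (0.55×0.45)/0.0239 = 0.2475/0.0239 = 10.3556, giving s = 9.3556.
Then α = μs = 0.55×9.3556 = 5.146 and β = (1−μ)s = 0.45×9.3556 = 4.210.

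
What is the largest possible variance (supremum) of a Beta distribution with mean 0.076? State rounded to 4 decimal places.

0.0702

For fixed mean μ the Beta variance is μ(1−μ)/(α+β+1), increasing as α+β decreases.
Its least upper bound (not attained) is μ(1−μ) = 0.076·0.924 = 0.0702.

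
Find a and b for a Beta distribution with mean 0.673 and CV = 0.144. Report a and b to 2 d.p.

Var = (CV·μ)² = (0.144×0.673)² = 0.009392.
a+b = μ(1−μ)/Var − 1 = 0.220071/0.009392 − 1 = 22.4319.
Thus a = 0.673·22.4319 = 15.10 and b = 0.327·22.4319 = 7.34.

a = 15.10, b = 7.34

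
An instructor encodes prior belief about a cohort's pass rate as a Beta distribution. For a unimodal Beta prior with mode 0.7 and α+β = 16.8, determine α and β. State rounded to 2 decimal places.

Since the density peak of Beta(α,β) is at (α−1)/(α+β−2),
α = 1 + 0.7(16.8−2) = 11.36 and β = 16.8 − 11.36 = 5.44.

α = 11.36, β = 5.44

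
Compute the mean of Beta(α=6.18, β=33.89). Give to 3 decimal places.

The Beta mean is α/(α+β) = 6.18/(6.18+33.89) = 0.154.

0.154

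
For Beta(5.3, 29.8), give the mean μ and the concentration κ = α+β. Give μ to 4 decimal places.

κ = α+β = 5.3+29.8 = 35.1; μ = α/κ = 5.3/35.1 = 0.1510.

μ = 0.1510, κ = 35.1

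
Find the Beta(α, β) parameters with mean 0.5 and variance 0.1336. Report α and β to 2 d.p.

α = 0.44, β = 0.44

Write ν = α+β; then α = μν and Var = μ(1−μ)/(ν+1).
ν = μ(1−μ)/Var − 1 = 0.25/0.1336 − 1 = 0.8713.
α = 0.5·0.8713 = 0.44, β = 0.5·0.8713 = 0.44.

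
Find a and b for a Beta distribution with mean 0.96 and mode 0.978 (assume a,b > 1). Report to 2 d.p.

a = 50.99, b = 2.12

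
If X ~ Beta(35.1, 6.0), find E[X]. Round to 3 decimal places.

The Beta mean is α/(α+β) = 35.1/(35.1+6.0) = 0.854.

0.854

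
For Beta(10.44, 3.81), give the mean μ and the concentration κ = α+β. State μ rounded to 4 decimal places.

μ = 0.7326, κ = 14.25

κ = α+β = 10.44+3.81 = 14.25; μ = α/κ = 10.44/14.25 = 0.7326.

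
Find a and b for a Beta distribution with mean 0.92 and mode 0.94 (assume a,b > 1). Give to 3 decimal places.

a = 40.480, b = 3.520

With s = a+b: μ = a/s and mode = (a−1)/(s−2). Eliminating a = μs,
μs − 1 = m(s−2) ⇒ s(μ−m) = 1−2m ⇒ s = -0.88/-0.02 = 44.0000.
So a = μs = 40.480, b = (1−μ)s = 3.520.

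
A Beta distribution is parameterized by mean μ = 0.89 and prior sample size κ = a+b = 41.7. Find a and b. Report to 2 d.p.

a = 37.11, b = 4.59

a = μκ = 0.89×41.7 = 37.11 and b = (1−μ)κ = 0.11×41.7 = 4.59.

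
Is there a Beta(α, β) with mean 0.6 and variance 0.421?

For any Beta, Var(X) < E[X]·(1−E[X]).
Here μ(1−μ) = 0.6×0.4 = 0.24, and 0.421 ≥ 0.24.

No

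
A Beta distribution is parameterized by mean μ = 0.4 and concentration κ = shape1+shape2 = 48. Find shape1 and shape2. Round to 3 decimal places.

shape1 = μκ = 0.4×48 = 19.200 and shape2 = (1−μ)κ = 0.6×48 = 28.800.

shape1 = 19.200, shape2 = 28.800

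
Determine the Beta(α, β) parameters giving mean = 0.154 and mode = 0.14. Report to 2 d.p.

Let s = α+β. Mean gives α = μs = 0.154s; mode gives (α−1)/(s−2) = 0.14.
Substituting: 0.154s − 1 = 0.14(s−2) = 0.14s − 0.28, so 0.014s = 0.72 and s = 51.4286.
Then α = 0.154×51.4286 = 7.92 and β = s−α = 43.51.

α = 7.92, β = 43.51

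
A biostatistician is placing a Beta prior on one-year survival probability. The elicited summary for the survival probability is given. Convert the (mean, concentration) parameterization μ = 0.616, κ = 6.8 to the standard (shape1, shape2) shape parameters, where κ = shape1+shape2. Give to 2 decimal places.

shape1 = 4.19, shape2 = 2.61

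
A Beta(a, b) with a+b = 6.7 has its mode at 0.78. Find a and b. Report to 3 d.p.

For a,b>1 the mode is (a−1)/(a+b−2), so a = mode·(κ−2)+1 = 0.78×4.7+1 = 4.666.
And b = (1−mode)·(κ−2)+1 = 0.22×4.7+1 = 2.034.

a = 4.666, b = 2.034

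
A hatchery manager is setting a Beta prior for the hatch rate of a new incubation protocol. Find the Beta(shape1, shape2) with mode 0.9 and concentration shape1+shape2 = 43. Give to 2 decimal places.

shape1 = 37.90, shape2 = 5.10

For shape1,shape2>1 the mode is (shape1−1)/(shape1+shape2−2), so shape1 = mode·(κ−2)+1 = 0.9×41+1 = 37.90.
And shape2 = (1−mode)·(κ−2)+1 = 0.1×41+1 = 5.10.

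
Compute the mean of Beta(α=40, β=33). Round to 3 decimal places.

0.548

The Beta mean is α/(α+β) = 40/(40+33) = 0.548.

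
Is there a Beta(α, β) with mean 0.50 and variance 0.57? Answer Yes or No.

For any Beta, Var(X) < E[X]·(1−E[X]).
Here μ(1−μ) = 0.50×0.50 = 0.2500, and 0.57 ≥ 0.2500.

No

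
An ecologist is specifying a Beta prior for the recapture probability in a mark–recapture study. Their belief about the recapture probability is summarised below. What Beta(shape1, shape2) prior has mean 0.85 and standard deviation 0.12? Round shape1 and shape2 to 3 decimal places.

shape1 = 6.676, shape2 = 1.178

First σ² = 0.0144. Setting shape1 = μn, shape2 = (1−μ)n with n = shape1+shape2,
μ(1−μ)/(n+1) = 0.0144 ⇒ n+1 = 0.1275/0.0144 = 8.8542 ⇒ n = 7.8542.
Hence shape1 = 0.85×7.8542 = 6.676, shape2 = 0.15×7.8542 = 1.178.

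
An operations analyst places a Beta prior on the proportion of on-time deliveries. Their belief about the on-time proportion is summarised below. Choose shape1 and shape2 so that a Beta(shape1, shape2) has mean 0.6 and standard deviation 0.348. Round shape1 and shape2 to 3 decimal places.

shape1 = 0.589, shape2 = 0.393

First σ² = 0.121104. Setting shape1 = μn, shape2 = (1−μ)n with n = shape1+shape2,
μ(1−μ)/(n+1) = 0.121104 ⇒ n+1 = 0.24/0.121104 = 1.9818 ⇒ n = 0.9818.
Hence shape1 = 0.6×0.9818 = 0.589, shape2 = 0.4×0.9818 = 0.393.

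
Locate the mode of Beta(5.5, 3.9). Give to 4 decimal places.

The density x^(α−1)(1−x)^(β−1) is maximised at (α−1)/(α+β−2) = 4.5/7.4 = 0.6081.

0.6081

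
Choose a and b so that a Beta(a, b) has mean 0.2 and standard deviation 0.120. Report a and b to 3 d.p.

a = 2.022, b = 8.089

First σ² = 0.014400. Setting a = μn, b = (1−μ)n with n = a+b,
μ(1−μ)/(n+1) = 0.014400 ⇒ n+1 = 0.16/0.014400 = 11.1111 ⇒ n = 10.1111.
Hence a = 0.2×10.1111 = 2.022, b = 0.8×10.1111 = 8.089.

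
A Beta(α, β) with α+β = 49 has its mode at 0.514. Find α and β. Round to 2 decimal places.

Mode = (α−1)/(κ−2) with κ = α+β, so α−1 = 0.514·47 = 24.16.
α = 25.16; β = κ − α = 23.84.

α = 25.16, β = 23.84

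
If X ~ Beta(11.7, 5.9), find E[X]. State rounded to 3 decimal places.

0.665

E[X] = α/(α+β) = 11.7/17.6 = 0.665.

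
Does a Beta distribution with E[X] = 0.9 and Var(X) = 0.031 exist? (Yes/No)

Yes

The Beta variance bound is σ² < μ(1−μ).
Here μ(1−μ) = 0.9×0.1 = 0.09, and 0.031 < 0.09.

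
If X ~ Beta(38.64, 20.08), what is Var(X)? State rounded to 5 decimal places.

0.00377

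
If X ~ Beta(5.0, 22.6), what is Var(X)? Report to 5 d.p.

Var = αβ/[(α+β)²(α+β+1)] = (5.0×22.6)/(27.6²×28.6) = 113.00/21786.336 = 0.00519.

0.00519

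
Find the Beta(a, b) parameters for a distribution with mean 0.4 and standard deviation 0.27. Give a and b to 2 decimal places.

Variance = 0.27² = 0.0729. The moment-matching identity a+b = μ(1−μ)/Var − 1 gives
a+b = 0.24/0.0729 − 1 = 2.2922, so a = μ·2.2922 = 0.92 and b = (1−μ)·2.2922 = 1.38.

a = 0.92, b = 1.38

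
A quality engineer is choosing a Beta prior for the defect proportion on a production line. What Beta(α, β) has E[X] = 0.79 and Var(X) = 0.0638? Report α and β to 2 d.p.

By moment matching, α+β = μ(1−μ)/σ² − 1 = (0.79·0.21)/0.0638 − 1 = 2.6003 − 1 = 1.6003.
Since α/(α+β) = μ, α = 0.79·1.6003 = 1.26 and β = 0.21·1.6003 = 0.34.

α = 1.26, β = 0.34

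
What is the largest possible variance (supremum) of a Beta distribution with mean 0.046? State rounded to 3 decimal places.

0.044

For fixed mean μ the Beta variance is μ(1−μ)/(α+β+1), increasing as α+β decreases.
Its least upper bound (not attained) is μ(1−μ) = 0.046·0.954 = 0.044.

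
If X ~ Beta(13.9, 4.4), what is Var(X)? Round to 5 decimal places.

0.00946

Var = αβ/[(α+β)²(α+β+1)] = (13.9×4.4)/(18.3²×19.3) = 61.16/6463.377 = 0.00946.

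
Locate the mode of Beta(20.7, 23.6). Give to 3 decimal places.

0.466

The density x^(α−1)(1−x)^(β−1) is maximised at (α−1)/(α+β−2) = 19.7/42.3 = 0.466.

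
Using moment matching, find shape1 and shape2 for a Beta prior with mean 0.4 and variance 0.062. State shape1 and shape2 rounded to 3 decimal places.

Let s = shape1+shape2. The Beta variance is μ(1−μ)/(s+1).
So s+1 = μ(1−μ)/σ² = (0.4×0.6)/0.062 = 0.24/0.062 = 3.8710, giving s = 2.8710.
Then shape1 = μs = 0.4×2.8710 = 1.148 and shape2 = (1−μ)s = 0.6×2.8710 = 1.723.

shape1 = 1.148, shape2 = 1.723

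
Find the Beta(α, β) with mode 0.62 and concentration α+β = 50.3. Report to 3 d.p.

For α,β>1 the mode is (α−1)/(α+β−2), so α = mode·(κ−2)+1 = 0.62×48.3+1 = 30.946.
And β = (1−mode)·(κ−2)+1 = 0.38×48.3+1 = 19.354.

α = 30.946, β = 19.354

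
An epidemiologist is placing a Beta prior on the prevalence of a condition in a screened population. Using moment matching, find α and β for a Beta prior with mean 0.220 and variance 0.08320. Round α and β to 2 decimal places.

Write ν = α+β; then α = μν and Var = μ(1−μ)/(ν+1).
ν = μ(1−μ)/Var − 1 = 0.171600/0.08320 − 1 = 1.0625.
α = 0.220·1.0625 = 0.23, β = 0.780·1.0625 = 0.83.

α = 0.23, β = 0.83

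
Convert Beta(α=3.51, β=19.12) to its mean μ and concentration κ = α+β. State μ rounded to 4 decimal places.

μ = 0.1551, κ = 22.63

κ = α+β = 3.51+19.12 = 22.63; μ = α/κ = 3.51/22.63 = 0.1551.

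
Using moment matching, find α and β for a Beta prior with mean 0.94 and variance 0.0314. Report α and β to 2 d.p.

α = 0.75, β = 0.05

By moment matching, α+β = μ(1−μ)/σ² − 1 = (0.94·0.06)/0.0314 − 1 = 1.7962 − 1 = 0.7962.
Since α/(α+β) = μ, α = 0.94·0.7962 = 0.75 and β = 0.06·0.7962 = 0.05.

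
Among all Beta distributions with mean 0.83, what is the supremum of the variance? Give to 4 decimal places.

Var = μ(1−μ)/(α+β+1), which approaches μ(1−μ) as α+β → 0.
So the supremum is μ(1−μ) = 0.83×0.17 = 0.1411.

0.1411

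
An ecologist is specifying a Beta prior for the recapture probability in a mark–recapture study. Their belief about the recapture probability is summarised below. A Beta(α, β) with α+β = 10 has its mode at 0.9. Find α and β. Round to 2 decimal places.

For α,β>1 the mode is (α−1)/(α+β−2), so α = mode·(κ−2)+1 = 0.9×8+1 = 8.20.
And β = (1−mode)·(κ−2)+1 = 0.1×8+1 = 1.80.

α = 8.20, β = 1.80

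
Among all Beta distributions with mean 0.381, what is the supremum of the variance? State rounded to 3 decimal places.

For fixed mean μ the Beta variance is μ(1−μ)/(α+β+1), increasing as α+β decreases.
Its least upper bound (not attained) is μ(1−μ) = 0.381·0.619 = 0.236.

0.236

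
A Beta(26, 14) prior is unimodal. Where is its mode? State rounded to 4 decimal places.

0.6579

With α,β > 1, mode = (α−1)/(α+β−2) = 25/38 = 0.6579.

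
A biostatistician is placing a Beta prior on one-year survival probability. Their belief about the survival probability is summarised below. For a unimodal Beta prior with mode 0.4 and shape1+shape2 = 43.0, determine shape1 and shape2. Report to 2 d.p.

Mode = (shape1−1)/(κ−2) with κ = shape1+shape2, so shape1−1 = 0.4·41.0 = 16.40.
shape1 = 17.40; shape2 = κ − shape1 = 25.60.

shape1 = 17.40, shape2 = 25.60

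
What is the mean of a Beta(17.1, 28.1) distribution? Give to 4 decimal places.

The Beta mean is α/(α+β) = 17.1/(17.1+28.1) = 0.3783.

0.3783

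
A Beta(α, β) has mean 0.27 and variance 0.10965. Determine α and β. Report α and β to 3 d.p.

By moment matching, α+β = μ(1−μ)/σ² − 1 = (0.27·0.73)/0.10965 − 1 = 1.7975 − 1 = 0.7975.
Since α/(α+β) = μ, α = 0.27·0.7975 = 0.215 and β = 0.73·0.7975 = 0.582.

α = 0.215, β = 0.582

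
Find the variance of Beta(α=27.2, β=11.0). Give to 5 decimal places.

0.00523

α+β = 38.2 and αβ = 299.20, so Var = αβ/[(α+β)²(α+β+1)] = 299.20/57202.208 = 0.00523.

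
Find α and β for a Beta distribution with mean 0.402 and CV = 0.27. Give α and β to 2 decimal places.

α = 7.80, β = 11.60

σ = CV·μ = 0.27×0.402 = 0.10854, so σ² = 0.011781.
s+1 = μ(1−μ)/σ² = 0.240396/0.011781 = 20.4055, so s = α+β = 19.4055.
α = μs = 7.80, β = (1−μ)s = 11.60.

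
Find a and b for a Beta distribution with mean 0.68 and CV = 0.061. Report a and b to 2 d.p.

Var = (CV·μ)² = (0.061×0.68)² = 0.001721.
a+b = μ(1−μ)/Var − 1 = 0.2176/0.001721 − 1 = 125.4682.
Thus a = 0.68·125.4682 = 85.32 and b = 0.32·125.4682 = 40.15.

a = 85.32, b = 40.15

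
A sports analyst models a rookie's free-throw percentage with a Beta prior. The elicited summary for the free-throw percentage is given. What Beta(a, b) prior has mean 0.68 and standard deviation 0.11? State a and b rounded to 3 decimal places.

a = 11.549, b = 5.435

σ² = 0.11² = 0.0121.
With s = a+b, Var = μ(1−μ)/(s+1), so s+1 = (0.68×0.32)/0.0121 = 17.9835 and s = 16.9835.
a = μs = 11.549, b = (1−μ)s = 5.435.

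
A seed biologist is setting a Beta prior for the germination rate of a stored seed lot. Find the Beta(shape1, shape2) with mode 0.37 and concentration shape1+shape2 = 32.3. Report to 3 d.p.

shape1 = 12.211, shape2 = 20.089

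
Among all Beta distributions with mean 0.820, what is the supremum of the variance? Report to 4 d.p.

0.1476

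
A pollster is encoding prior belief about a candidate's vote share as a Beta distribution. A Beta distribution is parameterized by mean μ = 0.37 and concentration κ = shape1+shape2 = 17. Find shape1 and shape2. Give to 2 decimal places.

shape1 = 6.29, shape2 = 10.71

Split κ in proportion μ : (1−μ): shape1 = 0.37·17 = 6.29, shape2 = 17 − 6.29 = 10.71.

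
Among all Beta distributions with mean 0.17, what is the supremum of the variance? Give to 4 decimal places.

Var = μ(1−μ)/(α+β+1), which approaches μ(1−μ) as α+β → 0.
So the supremum is μ(1−μ) = 0.17×0.83 = 0.1411.

0.1411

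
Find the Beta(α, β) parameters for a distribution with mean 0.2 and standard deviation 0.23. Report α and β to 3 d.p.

α = 0.405, β = 1.620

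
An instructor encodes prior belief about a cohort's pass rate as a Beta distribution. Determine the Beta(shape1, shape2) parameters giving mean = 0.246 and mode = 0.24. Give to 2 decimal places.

shape1 = 21.32, shape2 = 65.35

With s = shape1+shape2: μ = shape1/s and mode = (shape1−1)/(s−2). Eliminating shape1 = μs,
μs − 1 = m(s−2) ⇒ s(μ−m) = 1−2m ⇒ s = 0.52/0.006 = 86.6667.
So shape1 = μs = 21.32, shape2 = (1−μ)s = 65.35.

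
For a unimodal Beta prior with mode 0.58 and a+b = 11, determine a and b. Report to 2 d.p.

Mode = (a−1)/(κ−2) with κ = a+b, so a−1 = 0.58·9 = 5.22.
a = 6.22; b = κ − a = 4.78.

a = 6.22, b = 4.78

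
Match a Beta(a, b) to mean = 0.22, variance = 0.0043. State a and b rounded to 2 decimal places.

a = 8.56, b = 30.35

Write ν = a+b; then a = μν and Var = μ(1−μ)/(ν+1).
ν = μ(1−μ)/Var − 1 = 0.1716/0.0043 − 1 = 38.9070.
a = 0.22·38.9070 = 8.56, b = 0.78·38.9070 = 30.35.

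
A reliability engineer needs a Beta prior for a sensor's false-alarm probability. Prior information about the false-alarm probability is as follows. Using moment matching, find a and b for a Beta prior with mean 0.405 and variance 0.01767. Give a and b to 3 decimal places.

a = 5.118, b = 7.519

Write ν = a+b; then a = μν and Var = μ(1−μ)/(ν+1).
ν = μ(1−μ)/Var − 1 = 0.240975/0.01767 − 1 = 12.6375.
a = 0.405·12.6375 = 5.118, b = 0.595·12.6375 = 7.519.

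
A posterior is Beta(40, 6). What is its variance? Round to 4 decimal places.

α+β = 46 and αβ = 240, so Var = αβ/[(α+β)²(α+β+1)] = 240/99452 = 0.0024.

0.0024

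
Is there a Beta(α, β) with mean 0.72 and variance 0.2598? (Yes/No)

No

A Beta with mean μ has variance μ(1−μ)/(α+β+1) < μ(1−μ).
Here μ(1−μ) = 0.72×0.28 = 0.2016, and 0.2598 ≥ 0.2016.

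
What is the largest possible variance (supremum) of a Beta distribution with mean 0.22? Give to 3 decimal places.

For fixed mean μ the Beta variance is μ(1−μ)/(α+β+1), increasing as α+β decreases.
Its least upper bound (not attained) is μ(1−μ) = 0.22·0.78 = 0.172.

0.172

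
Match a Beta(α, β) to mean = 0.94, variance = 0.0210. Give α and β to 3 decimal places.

Let s = α+β. The Beta variance is μ(1−μ)/(s+1).
So s+1 = μ(1−μ)/σ² = (0.94×0.06)/0.0210 = 0.0564/0.0210 = 2.6857, giving s = 1.6857.
Then α = μs = 0.94×1.6857 = 1.585 and β = (1−μ)s = 0.06×1.6857 = 0.101.

α = 1.585, β = 0.101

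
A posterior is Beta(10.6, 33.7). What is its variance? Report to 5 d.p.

μ = 10.6/44.3 = 0.239278; Var = μ(1−μ)/(α+β+1) = 0.1820239/45.3 = 0.00402.

0.00402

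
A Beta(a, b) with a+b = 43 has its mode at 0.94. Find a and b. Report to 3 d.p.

Since the density peak of Beta(a,b) is at (a−1)/(a+b−2),
a = 1 + 0.94(43−2) = 39.540 and b = 43 − 39.540 = 3.460.

a = 39.540, b = 3.460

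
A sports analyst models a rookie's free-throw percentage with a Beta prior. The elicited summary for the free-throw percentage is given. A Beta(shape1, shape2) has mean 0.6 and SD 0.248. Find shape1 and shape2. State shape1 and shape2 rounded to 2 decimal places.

shape1 = 1.74, shape2 = 1.16

Variance = 0.248² = 0.061504. The moment-matching identity shape1+shape2 = μ(1−μ)/Var − 1 gives
shape1+shape2 = 0.24/0.061504 − 1 = 2.9022, so shape1 = μ·2.9022 = 1.74 and shape2 = (1−μ)·2.9022 = 1.16.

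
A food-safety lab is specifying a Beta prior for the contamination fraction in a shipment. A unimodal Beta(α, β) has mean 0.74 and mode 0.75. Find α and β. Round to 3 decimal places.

α = 37.000, β = 13.000

Let s = α+β. Mean gives α = μs = 0.74s; mode gives (α−1)/(s−2) = 0.75.
Substituting: 0.74s − 1 = 0.75(s−2) = 0.75s − 1.50, so -0.01s = -0.50 and s = 50.0000.
Then α = 0.74×50.0000 = 37.000 and β = s−α = 13.000.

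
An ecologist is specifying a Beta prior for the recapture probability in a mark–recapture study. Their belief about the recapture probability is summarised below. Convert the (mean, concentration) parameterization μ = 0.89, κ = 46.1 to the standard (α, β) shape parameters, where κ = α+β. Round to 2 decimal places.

α = μκ = 0.89×46.1 = 41.03 and β = (1−μ)κ = 0.11×46.1 = 5.07.

α = 41.03, β = 5.07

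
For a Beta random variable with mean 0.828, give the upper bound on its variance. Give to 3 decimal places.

For fixed mean μ the Beta variance is μ(1−μ)/(α+β+1), increasing as α+β decreases.
Its least upper bound (not attained) is μ(1−μ) = 0.828·0.172 = 0.142.

0.142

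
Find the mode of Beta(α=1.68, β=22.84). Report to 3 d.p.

0.030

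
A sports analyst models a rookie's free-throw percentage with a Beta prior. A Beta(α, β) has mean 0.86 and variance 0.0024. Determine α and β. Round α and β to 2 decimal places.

α = 42.28, β = 6.88

By moment matching, α+β = μ(1−μ)/σ² − 1 = (0.86·0.14)/0.0024 − 1 = 50.1667 − 1 = 49.1667.
Since α/(α+β) = μ, α = 0.86·49.1667 = 42.28 and β = 0.14·49.1667 = 6.88.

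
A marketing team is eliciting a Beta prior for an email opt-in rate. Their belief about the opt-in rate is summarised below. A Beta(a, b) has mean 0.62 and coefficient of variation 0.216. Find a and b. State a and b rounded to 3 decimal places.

Var = (CV·μ)² = (0.216×0.62)² = 0.017935.
a+b = μ(1−μ)/Var − 1 = 0.2356/0.017935 − 1 = 12.1366.
Thus a = 0.62·12.1366 = 7.525 and b = 0.38·12.1366 = 4.612.

a = 7.525, b = 4.612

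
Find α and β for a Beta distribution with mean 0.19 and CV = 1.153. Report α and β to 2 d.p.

σ = CV·μ = 1.153×0.19 = 0.21907, so σ² = 0.047992.
s+1 = μ(1−μ)/σ² = 0.1539/0.047992 = 3.2068, so s = α+β = 2.2068.
α = μs = 0.42, β = (1−μ)s = 1.79.

α = 0.42, β = 1.79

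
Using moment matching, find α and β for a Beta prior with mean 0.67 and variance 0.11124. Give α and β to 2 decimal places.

By moment matching, α+β = μ(1−μ)/σ² − 1 = (0.67·0.33)/0.11124 − 1 = 1.9876 − 1 = 0.9876.
Since α/(α+β) = μ, α = 0.67·0.9876 = 0.66 and β = 0.33·0.9876 = 0.33.

α = 0.66, β = 0.33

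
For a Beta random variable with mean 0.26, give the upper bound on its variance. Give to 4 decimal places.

0.1924

For fixed mean μ the Beta variance is μ(1−μ)/(α+β+1), increasing as α+β decreases.
Its least upper bound (not attained) is μ(1−μ) = 0.26·0.74 = 0.1924.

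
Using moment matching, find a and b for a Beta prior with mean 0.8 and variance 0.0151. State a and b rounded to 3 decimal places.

By moment matching, a+b = μ(1−μ)/σ² − 1 = (0.8·0.2)/0.0151 − 1 = 10.5960 − 1 = 9.5960.
Since a/(a+b) = μ, a = 0.8·9.5960 = 7.677 and b = 0.2·9.5960 = 1.919.

a = 7.677, b = 1.919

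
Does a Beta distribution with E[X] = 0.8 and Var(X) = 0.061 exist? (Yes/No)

Yes

For any Beta, Var(X) < E[X]·(1−E[X]).
Here μ(1−μ) = 0.8×0.2 = 0.16, and 0.061 < 0.16.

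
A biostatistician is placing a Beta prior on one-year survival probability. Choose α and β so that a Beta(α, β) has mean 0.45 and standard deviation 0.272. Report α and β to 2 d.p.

First σ² = 0.073984. Setting α = μn, β = (1−μ)n with n = α+β,
μ(1−μ)/(n+1) = 0.073984 ⇒ n+1 = 0.2475/0.073984 = 3.3453 ⇒ n = 2.3453.
Hence α = 0.45×2.3453 = 1.06, β = 0.55×2.3453 = 1.29.

α = 1.06, β = 1.29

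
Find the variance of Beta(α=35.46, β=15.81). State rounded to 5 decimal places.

0.00408

α+β = 51.27 and αβ = 560.6226, so Var = αβ/[(α+β)²(α+β+1)] = 560.6226/137397.596283 = 0.00408.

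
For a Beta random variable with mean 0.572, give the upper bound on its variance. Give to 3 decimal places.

0.245

Var = μ(1−μ)/(α+β+1), which approaches μ(1−μ) as α+β → 0.
So the supremum is μ(1−μ) = 0.572×0.428 = 0.245.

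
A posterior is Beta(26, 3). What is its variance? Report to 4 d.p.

0.0031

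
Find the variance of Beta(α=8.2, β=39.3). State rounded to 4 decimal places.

0.0029

α+β = 47.5 and αβ = 322.26, so Var = αβ/[(α+β)²(α+β+1)] = 322.26/109428.125 = 0.0029.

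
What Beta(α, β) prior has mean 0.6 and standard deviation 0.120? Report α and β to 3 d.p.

σ² = 0.120² = 0.014400.
With s = α+β, Var = μ(1−μ)/(s+1), so s+1 = (0.6×0.4)/0.014400 = 16.6667 and s = 15.6667.
α = μs = 9.400, β = (1−μ)s = 6.267.

α = 9.400, β = 6.267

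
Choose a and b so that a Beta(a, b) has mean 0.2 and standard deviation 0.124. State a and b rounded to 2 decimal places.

a = 1.88, b = 7.52

First σ² = 0.015376. Setting a = μn, b = (1−μ)n with n = a+b,
μ(1−μ)/(n+1) = 0.015376 ⇒ n+1 = 0.16/0.015376 = 10.4058 ⇒ n = 9.4058.
Hence a = 0.2×9.4058 = 1.88, b = 0.8×9.4058 = 7.52.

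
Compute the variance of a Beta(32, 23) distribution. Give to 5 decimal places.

Var = αβ/[(α+β)²(α+β+1)] = (32×23)/(55²×56) = 736/169400 = 0.00434.

0.00434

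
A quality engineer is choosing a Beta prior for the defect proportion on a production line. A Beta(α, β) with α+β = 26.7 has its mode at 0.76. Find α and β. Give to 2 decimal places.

α = 19.77, β = 6.93

Mode = (α−1)/(κ−2) with κ = α+β, so α−1 = 0.76·24.7 = 18.77.
α = 19.77; β = κ − α = 6.93.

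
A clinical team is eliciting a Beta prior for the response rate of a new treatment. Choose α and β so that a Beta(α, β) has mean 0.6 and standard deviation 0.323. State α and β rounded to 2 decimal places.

α = 0.78, β = 0.52

σ² = 0.323² = 0.104329.
With s = α+β, Var = μ(1−μ)/(s+1), so s+1 = (0.6×0.4)/0.104329 = 2.3004 and s = 1.3004.
α = μs = 0.78, β = (1−μ)s = 0.52.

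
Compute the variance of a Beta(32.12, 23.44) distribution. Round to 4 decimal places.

0.0043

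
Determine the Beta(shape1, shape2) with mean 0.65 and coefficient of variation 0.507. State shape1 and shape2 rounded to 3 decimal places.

shape1 = 0.712, shape2 = 0.383

σ = CV·μ = 0.507×0.65 = 0.32955, so σ² = 0.108603.
s+1 = μ(1−μ)/σ² = 0.2275/0.108603 = 2.0948, so s = shape1+shape2 = 1.0948.
shape1 = μs = 0.712, shape2 = (1−μ)s = 0.383.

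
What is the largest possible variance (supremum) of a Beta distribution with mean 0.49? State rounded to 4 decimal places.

For fixed mean μ the Beta variance is μ(1−μ)/(α+β+1), increasing as α+β decreases.
Its least upper bound (not attained) is μ(1−μ) = 0.49·0.51 = 0.2499.

0.2499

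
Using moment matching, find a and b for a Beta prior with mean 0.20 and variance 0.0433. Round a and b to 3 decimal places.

Let s = a+b. The Beta variance is μ(1−μ)/(s+1).
So s+1 = μ(1−μ)/σ² = (0.20×0.80)/0.0433 = 0.1600/0.0433 = 3.6952, giving s = 2.6952.
Then a = μs = 0.20×2.6952 = 0.539 and b = (1−μ)s = 0.80×2.6952 = 2.156.

a = 0.539, b = 2.156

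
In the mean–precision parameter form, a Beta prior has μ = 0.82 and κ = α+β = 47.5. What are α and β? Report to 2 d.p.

α = 38.95, β = 8.55

Split κ in proportion μ : (1−μ): α = 0.82·47.5 = 38.95, β = 47.5 − 38.95 = 8.55.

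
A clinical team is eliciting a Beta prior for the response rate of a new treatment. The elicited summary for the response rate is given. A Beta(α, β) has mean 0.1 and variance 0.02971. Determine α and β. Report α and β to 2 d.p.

α = 0.20, β = 1.83

By moment matching, α+β = μ(1−μ)/σ² − 1 = (0.1·0.9)/0.02971 − 1 = 3.0293 − 1 = 2.0293.
Since α/(α+β) = μ, α = 0.1·2.0293 = 0.20 and β = 0.9·2.0293 = 1.83.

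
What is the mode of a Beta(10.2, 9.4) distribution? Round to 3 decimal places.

0.523

The density x^(α−1)(1−x)^(β−1) is maximised at (α−1)/(α+β−2) = 9.2/17.6 = 0.523.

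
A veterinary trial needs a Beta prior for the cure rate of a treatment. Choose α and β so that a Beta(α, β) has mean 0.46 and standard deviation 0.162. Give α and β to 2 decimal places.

α = 3.89, β = 4.57

Variance = 0.162² = 0.026244. The moment-matching identity α+β = μ(1−μ)/Var − 1 gives
α+β = 0.2484/0.026244 − 1 = 8.4650, so α = μ·8.4650 = 3.89 and β = (1−μ)·8.4650 = 4.57.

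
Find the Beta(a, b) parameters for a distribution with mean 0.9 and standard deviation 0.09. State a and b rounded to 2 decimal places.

a = 9.10, b = 1.01

σ² = 0.09² = 0.0081.
With s = a+b, Var = μ(1−μ)/(s+1), so s+1 = (0.9×0.1)/0.0081 = 11.1111 and s = 10.1111.
a = μs = 9.10, b = (1−μ)s = 1.01.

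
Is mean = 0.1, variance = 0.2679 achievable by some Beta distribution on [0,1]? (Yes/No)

For any Beta, Var(X) < E[X]·(1−E[X]).
Here μ(1−μ) = 0.1×0.9 = 0.09, and 0.2679 ≥ 0.09.

No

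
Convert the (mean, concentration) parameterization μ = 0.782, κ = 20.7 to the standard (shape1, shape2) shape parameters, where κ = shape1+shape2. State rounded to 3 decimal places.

shape1 = 16.187, shape2 = 4.513

shape1 = μκ = 0.782×20.7 = 16.187 and shape2 = (1−μ)κ = 0.218×20.7 = 4.513.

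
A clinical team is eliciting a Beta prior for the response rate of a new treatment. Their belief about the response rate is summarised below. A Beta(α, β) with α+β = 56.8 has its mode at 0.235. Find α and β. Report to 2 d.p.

Since the density peak of Beta(α,β) is at (α−1)/(α+β−2),
α = 1 + 0.235(56.8−2) = 13.88 and β = 56.8 − 13.88 = 42.92.

α = 13.88, β = 42.92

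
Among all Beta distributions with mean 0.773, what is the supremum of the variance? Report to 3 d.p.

0.175

Var = μ(1−μ)/(α+β+1), which approaches μ(1−μ) as α+β → 0.
So the supremum is μ(1−μ) = 0.773×0.227 = 0.175.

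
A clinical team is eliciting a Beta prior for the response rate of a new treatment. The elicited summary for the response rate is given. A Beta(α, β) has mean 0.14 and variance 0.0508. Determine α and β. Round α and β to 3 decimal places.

Let s = α+β. The Beta variance is μ(1−μ)/(s+1).
So s+1 = μ(1−μ)/σ² = (0.14×0.86)/0.0508 = 0.1204/0.0508 = 2.3701, giving s = 1.3701.
Then α = μs = 0.14×1.3701 = 0.192 and β = (1−μ)s = 0.86×1.3701 = 1.178.

α = 0.192, β = 1.178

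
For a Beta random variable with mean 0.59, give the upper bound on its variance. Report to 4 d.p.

Var = μ(1−μ)/(α+β+1), which approaches μ(1−μ) as α+β → 0.
So the supremum is μ(1−μ) = 0.59×0.41 = 0.2419.

0.2419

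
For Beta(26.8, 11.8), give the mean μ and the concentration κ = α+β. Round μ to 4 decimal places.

μ = 0.6943, κ = 38.6

κ = α+β = 26.8+11.8 = 38.6; μ = α/κ = 26.8/38.6 = 0.6943.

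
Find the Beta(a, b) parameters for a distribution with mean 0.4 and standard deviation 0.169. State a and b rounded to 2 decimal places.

σ² = 0.169² = 0.028561.
With s = a+b, Var = μ(1−μ)/(s+1), so s+1 = (0.4×0.6)/0.028561 = 8.4031 and s = 7.4031.
a = μs = 2.96, b = (1−μ)s = 4.44.

a = 2.96, b = 4.44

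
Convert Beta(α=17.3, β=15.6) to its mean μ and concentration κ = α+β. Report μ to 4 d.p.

κ = α+β = 17.3+15.6 = 32.9; μ = α/κ = 17.3/32.9 = 0.5258.

μ = 0.5258, κ = 32.9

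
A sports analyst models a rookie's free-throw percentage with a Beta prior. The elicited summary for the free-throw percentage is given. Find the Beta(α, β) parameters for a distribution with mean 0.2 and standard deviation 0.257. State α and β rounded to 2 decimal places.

α = 0.28, β = 1.14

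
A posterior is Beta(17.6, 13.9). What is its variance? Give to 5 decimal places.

0.00759

Var = αβ/[(α+β)²(α+β+1)] = (17.6×13.9)/(31.5²×32.5) = 244.64/32248.125 = 0.00759.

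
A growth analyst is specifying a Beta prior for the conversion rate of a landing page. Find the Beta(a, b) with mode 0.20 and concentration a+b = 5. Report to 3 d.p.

For a,b>1 the mode is (a−1)/(a+b−2), so a = mode·(κ−2)+1 = 0.20×3+1 = 1.600.
And b = (1−mode)·(κ−2)+1 = 0.80×3+1 = 3.400.

a = 1.600, b = 3.400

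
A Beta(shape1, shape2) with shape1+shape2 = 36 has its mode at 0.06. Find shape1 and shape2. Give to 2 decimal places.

Mode = (shape1−1)/(κ−2) with κ = shape1+shape2, so shape1−1 = 0.06·34 = 2.04.
shape1 = 3.04; shape2 = κ − shape1 = 32.96.

shape1 = 3.04, shape2 = 32.96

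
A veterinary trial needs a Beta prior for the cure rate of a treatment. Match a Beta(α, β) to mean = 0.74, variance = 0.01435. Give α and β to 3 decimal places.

Write ν = α+β; then α = μν and Var = μ(1−μ)/(ν+1).
ν = μ(1−μ)/Var − 1 = 0.1924/0.01435 − 1 = 12.4077.
α = 0.74·12.4077 = 9.182, β = 0.26·12.4077 = 3.226.

α = 9.182, β = 3.226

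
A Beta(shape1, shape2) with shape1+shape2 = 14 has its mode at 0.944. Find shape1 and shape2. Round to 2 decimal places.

shape1 = 12.33, shape2 = 1.67

Since the density peak of Beta(shape1,shape2) is at (shape1−1)/(shape1+shape2−2),
shape1 = 1 + 0.944(14−2) = 12.33 and shape2 = 14 − 12.33 = 1.67.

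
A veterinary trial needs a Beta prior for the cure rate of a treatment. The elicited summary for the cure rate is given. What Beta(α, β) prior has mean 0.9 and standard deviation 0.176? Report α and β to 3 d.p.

σ² = 0.176² = 0.030976.
With s = α+β, Var = μ(1−μ)/(s+1), so s+1 = (0.9×0.1)/0.030976 = 2.9055 and s = 1.9055.
α = μs = 1.715, β = (1−μ)s = 0.191.

α = 1.715, β = 0.191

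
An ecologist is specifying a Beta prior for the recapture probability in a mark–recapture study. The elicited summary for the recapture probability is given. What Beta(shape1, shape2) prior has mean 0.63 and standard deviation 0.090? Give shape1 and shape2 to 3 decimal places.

shape1 = 17.500, shape2 = 10.278

First σ² = 0.008100. Setting shape1 = μn, shape2 = (1−μ)n with n = shape1+shape2,
μ(1−μ)/(n+1) = 0.008100 ⇒ n+1 = 0.2331/0.008100 = 28.7778 ⇒ n = 27.7778.
Hence shape1 = 0.63×27.7778 = 17.500, shape2 = 0.37×27.7778 = 10.278.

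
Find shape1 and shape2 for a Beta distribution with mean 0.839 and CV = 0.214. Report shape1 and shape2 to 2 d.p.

shape1 = 2.68, shape2 = 0.51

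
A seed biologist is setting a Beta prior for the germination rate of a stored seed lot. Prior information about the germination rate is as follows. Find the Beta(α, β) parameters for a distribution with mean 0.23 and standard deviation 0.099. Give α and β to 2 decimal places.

Variance = 0.099² = 0.009801. The moment-matching identity α+β = μ(1−μ)/Var − 1 gives
α+β = 0.1771/0.009801 − 1 = 17.0696, so α = μ·17.0696 = 3.93 and β = (1−μ)·17.0696 = 13.14.

α = 3.93, β = 13.14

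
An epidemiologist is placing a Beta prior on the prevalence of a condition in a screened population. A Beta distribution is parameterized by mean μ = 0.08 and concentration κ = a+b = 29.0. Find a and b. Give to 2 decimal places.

a = μκ = 0.08×29.0 = 2.32 and b = (1−μ)κ = 0.92×29.0 = 26.68.

a = 2.32, b = 26.68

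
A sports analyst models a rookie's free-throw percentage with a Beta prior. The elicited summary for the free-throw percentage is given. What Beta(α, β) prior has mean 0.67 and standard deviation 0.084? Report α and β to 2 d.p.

First σ² = 0.007056. Setting α = μn, β = (1−μ)n with n = α+β,
μ(1−μ)/(n+1) = 0.007056 ⇒ n+1 = 0.2211/0.007056 = 31.3350 ⇒ n = 30.3350.
Hence α = 0.67×30.3350 = 20.32, β = 0.33×30.3350 = 10.01.

α = 20.32, β = 10.01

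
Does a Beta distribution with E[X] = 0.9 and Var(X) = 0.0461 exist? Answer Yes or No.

The Beta variance bound is σ² < μ(1−μ).
Here μ(1−μ) = 0.9×0.1 = 0.09, and 0.0461 < 0.09.

Yes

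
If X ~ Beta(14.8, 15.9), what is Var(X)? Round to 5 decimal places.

α+β = 30.7 and αβ = 235.32, so Var = αβ/[(α+β)²(α+β+1)] = 235.32/29876.933 = 0.00788.

0.00788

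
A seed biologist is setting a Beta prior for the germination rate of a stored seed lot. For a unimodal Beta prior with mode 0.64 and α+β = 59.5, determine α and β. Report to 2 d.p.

For α,β>1 the mode is (α−1)/(α+β−2), so α = mode·(κ−2)+1 = 0.64×57.5+1 = 37.80.
And β = (1−mode)·(κ−2)+1 = 0.36×57.5+1 = 21.70.

α = 37.80, β = 21.70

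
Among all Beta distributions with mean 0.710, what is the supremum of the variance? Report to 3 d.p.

0.206

Var = μ(1−μ)/(α+β+1), which approaches μ(1−μ) as α+β → 0.
So the supremum is μ(1−μ) = 0.710×0.290 = 0.206.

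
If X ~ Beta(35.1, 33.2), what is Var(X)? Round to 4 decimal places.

Var = αβ/[(α+β)²(α+β+1)] = (35.1×33.2)/(68.3²×69.3) = 1165.32/323276.877 = 0.0036.

0.0036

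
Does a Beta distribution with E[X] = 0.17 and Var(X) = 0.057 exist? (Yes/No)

For any Beta, Var(X) < E[X]·(1−E[X]).
Here μ(1−μ) = 0.17×0.83 = 0.1411, and 0.057 < 0.1411.

Yes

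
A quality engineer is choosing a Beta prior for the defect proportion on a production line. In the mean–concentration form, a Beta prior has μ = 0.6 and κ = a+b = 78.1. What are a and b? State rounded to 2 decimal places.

a = 46.86, b = 31.24

a = μκ = 0.6×78.1 = 46.86 and b = (1−μ)κ = 0.4×78.1 = 31.24.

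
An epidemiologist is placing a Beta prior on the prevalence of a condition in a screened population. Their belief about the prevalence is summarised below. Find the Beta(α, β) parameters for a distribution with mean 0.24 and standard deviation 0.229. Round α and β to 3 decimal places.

α = 0.595, β = 1.883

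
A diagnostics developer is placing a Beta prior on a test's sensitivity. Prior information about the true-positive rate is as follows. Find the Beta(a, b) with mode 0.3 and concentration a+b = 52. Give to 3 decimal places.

a = 16.000, b = 36.000

For a,b>1 the mode is (a−1)/(a+b−2), so a = mode·(κ−2)+1 = 0.3×50+1 = 16.000.
And b = (1−mode)·(κ−2)+1 = 0.7×50+1 = 36.000.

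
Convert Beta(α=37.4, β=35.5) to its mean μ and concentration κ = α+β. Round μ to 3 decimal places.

μ = 0.513, κ = 72.9

κ = α+β = 37.4+35.5 = 72.9; μ = α/κ = 37.4/72.9 = 0.513.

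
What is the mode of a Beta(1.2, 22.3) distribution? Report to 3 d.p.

0.009

The density x^(α−1)(1−x)^(β−1) is maximised at (α−1)/(α+β−2) = 0.2/21.5 = 0.009.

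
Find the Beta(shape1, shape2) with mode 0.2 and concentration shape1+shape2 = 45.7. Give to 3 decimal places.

For shape1,shape2>1 the mode is (shape1−1)/(shape1+shape2−2), so shape1 = mode·(κ−2)+1 = 0.2×43.7+1 = 9.740.
And shape2 = (1−mode)·(κ−2)+1 = 0.8×43.7+1 = 35.960.

shape1 = 9.740, shape2 = 35.960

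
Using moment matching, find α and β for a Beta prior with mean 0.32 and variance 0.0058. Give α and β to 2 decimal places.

Let s = α+β. The Beta variance is μ(1−μ)/(s+1).
So s+1 = μ(1−μ)/σ² = (0.32×0.68)/0.0058 = 0.2176/0.0058 = 37.5172, giving s = 36.5172.
Then α = μs = 0.32×36.5172 = 11.69 and β = (1−μ)s = 0.68×36.5172 = 24.83.

α = 11.69, β = 24.83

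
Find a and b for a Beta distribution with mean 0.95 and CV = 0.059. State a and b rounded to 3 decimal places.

Var = (CV·μ)² = (0.059×0.95)² = 0.003142.
a+b = μ(1−μ)/Var − 1 = 0.0475/0.003142 − 1 = 14.1197.
Thus a = 0.95·14.1197 = 13.414 and b = 0.05·14.1197 = 0.706.

a = 13.414, b = 0.706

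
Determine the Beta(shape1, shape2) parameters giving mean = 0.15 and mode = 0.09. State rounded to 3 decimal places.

Let s = shape1+shape2. Mean gives shape1 = μs = 0.15s; mode gives (shape1−1)/(s−2) = 0.09.
Substituting: 0.15s − 1 = 0.09(s−2) = 0.09s − 0.18, so 0.06s = 0.82 and s = 13.6667.
Then shape1 = 0.15×13.6667 = 2.050 and shape2 = s−shape1 = 11.617.

shape1 = 2.050, shape2 = 11.617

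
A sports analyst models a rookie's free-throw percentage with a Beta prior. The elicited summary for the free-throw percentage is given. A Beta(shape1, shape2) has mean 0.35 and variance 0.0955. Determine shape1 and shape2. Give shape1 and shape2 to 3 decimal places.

Write ν = shape1+shape2; then shape1 = μν and Var = μ(1−μ)/(ν+1).
ν = μ(1−μ)/Var − 1 = 0.2275/0.0955 − 1 = 1.3822.
shape1 = 0.35·1.3822 = 0.484, shape2 = 0.65·1.3822 = 0.898.

shape1 = 0.484, shape2 = 0.898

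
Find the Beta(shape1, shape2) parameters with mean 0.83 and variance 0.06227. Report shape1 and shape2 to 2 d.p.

shape1 = 1.05, shape2 = 0.22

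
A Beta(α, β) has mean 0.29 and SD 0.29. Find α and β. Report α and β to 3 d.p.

α = 0.420, β = 1.028

σ² = 0.29² = 0.0841.
With s = α+β, Var = μ(1−μ)/(s+1), so s+1 = (0.29×0.71)/0.0841 = 2.4483 and s = 1.4483.
α = μs = 0.420, β = (1−μ)s = 1.028.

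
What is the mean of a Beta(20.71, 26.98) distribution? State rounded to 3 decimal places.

E[X] = α/(α+β) = 20.71/47.69 = 0.434.

0.434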